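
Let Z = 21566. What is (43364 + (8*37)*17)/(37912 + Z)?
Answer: 8066/9913 ≈ 0.81368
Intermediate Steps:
(43364 + (8*37)*17)/(37912 + Z) = (43364 + (8*37)*17)/(37912 + 21566) = (43364 + 296*17)/59478 = (43364 + 5032)*(1/59478) = 48396*(1/59478) = 8066/9913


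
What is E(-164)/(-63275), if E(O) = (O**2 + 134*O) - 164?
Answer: -4756/63275 ≈ -0.075164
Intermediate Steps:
E(O) = -164 + O**2 + 134*O
E(-164)/(-63275) = (-164 + (-164)**2 + 134*(-164))/(-63275) = (-164 + 26896 - 21976)*(-1/63275) = 4756*(-1/63275) = -4756/63275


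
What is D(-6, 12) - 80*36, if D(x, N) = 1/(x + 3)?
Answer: -8641/3 ≈ -2880.3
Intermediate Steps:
D(x, N) = 1/(3 + x)
D(-6, 12) - 80*36 = 1/(3 - 6) - 80*36 = 1/(-3) - 2880 = -⅓ - 2880 = -8641/3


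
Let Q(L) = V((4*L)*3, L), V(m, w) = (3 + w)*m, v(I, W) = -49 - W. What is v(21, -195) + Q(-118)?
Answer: 162986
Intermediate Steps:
V(m, w) = m*(3 + w)
Q(L) = 12*L*(3 + L) (Q(L) = ((4*L)*3)*(3 + L) = (12*L)*(3 + L) = 12*L*(3 + L))
v(21, -195) + Q(-118) = (-49 - 1*(-195)) + 12*(-118)*(3 - 118) = (-49 + 195) + 12*(-118)*(-115) = 146 + 162840 = 162986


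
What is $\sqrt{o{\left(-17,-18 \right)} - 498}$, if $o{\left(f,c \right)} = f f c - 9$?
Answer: $i \sqrt{5709} \approx 75.558 i$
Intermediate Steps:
$o{\left(f,c \right)} = -9 + c f^{2}$ ($o{\left(f,c \right)} = f^{2} c - 9 = c f^{2} - 9 = -9 + c f^{2}$)
$\sqrt{o{\left(-17,-18 \right)} - 498} = \sqrt{\left(-9 - 18 \left(-17\right)^{2}\right) - 498} = \sqrt{\left(-9 - 5202\right) - 498} = \sqrt{-5211 - 498} = \sqrt{-5709} = i \sqrt{5709}$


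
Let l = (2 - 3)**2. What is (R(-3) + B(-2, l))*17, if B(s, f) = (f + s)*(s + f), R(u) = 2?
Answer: 51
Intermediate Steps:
l = 1 (l = (-1)**2 = 1)
B(s, f) = (f + s)**2 (B(s, f) = (f + s)*(f + s) = (f + s)**2)
(R(-3) + B(-2, l))*17 = (2 + (1 - 2)**2)*17 = (2 + (-1)**2)*17 = (2 + 1)*17 = 3*17 = 51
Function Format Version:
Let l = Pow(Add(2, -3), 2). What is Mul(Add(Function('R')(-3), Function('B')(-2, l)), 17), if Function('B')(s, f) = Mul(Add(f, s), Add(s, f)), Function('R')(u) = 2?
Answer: 51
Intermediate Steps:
l = 1 (l = Pow(-1, 2) = 1)
Function('B')(s, f) = Pow(Add(f, s), 2) (Function('B')(s, f) = Mul(Add(f, s), Add(f, s)) = Pow(Add(f, s), 2))
Mul(Add(Function('R')(-3), Function('B')(-2, l)), 17) = Mul(Add(2, Pow(Add(1, -2), 2)), 17) = Mul(Add(2, Pow(-1, 2)), 17) = Mul(Add(2, 1), 17) = Mul(3, 17) = 51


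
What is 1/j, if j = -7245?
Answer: -1/7245 ≈ -0.00013803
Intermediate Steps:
1/j = 1/(-7245) = -1/7245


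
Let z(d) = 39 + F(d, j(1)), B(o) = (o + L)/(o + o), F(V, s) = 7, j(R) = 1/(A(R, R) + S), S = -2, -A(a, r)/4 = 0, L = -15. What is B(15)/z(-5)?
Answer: 0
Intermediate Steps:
A(a, r) = 0 (A(a, r) = -4*0 = 0)
j(R) = -½ (j(R) = 1/(0 - 2) = 1/(-2) = -½)
B(o) = (-15 + o)/(2*o) (B(o) = (o - 15)/(o + o) = (-15 + o)/((2*o)) = (-15 + o)*(1/(2*o)) = (-15 + o)/(2*o))
z(d) = 46 (z(d) = 39 + 7 = 46)
B(15)/z(-5) = ((½)*(-15 + 15)/15)/46 = ((½)*(1/15)*0)*(1/46) = 0*(1/46) = 0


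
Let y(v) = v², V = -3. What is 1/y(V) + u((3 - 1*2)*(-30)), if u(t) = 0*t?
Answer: ⅑ ≈ 0.11111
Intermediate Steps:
u(t) = 0
1/y(V) + u((3 - 1*2)*(-30)) = 1/((-3)²) + 0 = 1/9 + 0 = ⅑ + 0 = ⅑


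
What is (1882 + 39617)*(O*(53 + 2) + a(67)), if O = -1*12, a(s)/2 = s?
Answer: -21828474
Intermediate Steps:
a(s) = 2*s
O = -12
(1882 + 39617)*(O*(53 + 2) + a(67)) = (1882 + 39617)*(-12*(53 + 2) + 2*67) = 41499*(-12*55 + 134) = 41499*(-660 + 134) = 41499*(-526) = -21828474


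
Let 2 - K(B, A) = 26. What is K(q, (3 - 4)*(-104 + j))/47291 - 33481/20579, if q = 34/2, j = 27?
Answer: -1583843867/973201489 ≈ -1.6275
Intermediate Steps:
q = 17 (q = 34*(½) = 17)
K(B, A) = -24 (K(B, A) = 2 - 1*26 = 2 - 26 = -24)
K(q, (3 - 4)*(-104 + j))/47291 - 33481/20579 = -24/47291 - 33481/20579 = -1583843867/973201489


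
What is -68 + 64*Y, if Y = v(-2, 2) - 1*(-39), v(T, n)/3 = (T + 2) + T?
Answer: 2044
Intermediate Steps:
v(T, n) = 6 + 6*T (v(T, n) = 3*((T + 2) + T) = 3*((2 + T) + T) = 3*(2 + 2*T) = 6 + 6*T)
Y = 33 (Y = (6 + 6*(-2)) - 1*(-39) = (6 - 12) + 39 = -6 + 39 = 33)
-68 + 64*Y = -68 + 64*33 = -68 + 2112 = 2044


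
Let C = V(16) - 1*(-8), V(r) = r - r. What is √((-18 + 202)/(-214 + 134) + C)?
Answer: √570/10 ≈ 2.3875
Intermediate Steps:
V(r) = 0
C = 8 (C = 0 - 1*(-8) = 0 + 8 = 8)
√((-18 + 202)/(-214 + 134) + C) = √((-18 + 202)/(-214 + 134) + 8) = √(184/(-80) + 8) = √(184*(-1/80) + 8) = √(-23/10 + 8) = √(57/10) = √570/10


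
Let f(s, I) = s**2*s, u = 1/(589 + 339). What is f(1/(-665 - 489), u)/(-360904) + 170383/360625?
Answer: 163779510799308849/346648351549160000 ≈ 0.47247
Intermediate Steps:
u = 1/928 ≈ 0.0010776
f(s, I) = s**3
f(1/(-665 - 489), u)/(-360904) + 170383/360625 = (1/(-665 - 489))**3/(-360904) + 170383/360625 = (1/(-1154))**3*(-1/360904) + 170383*(1/360625) = (-1/1154)**3*(-1/360904) + 170383/360625 = -1/1536800264*(-1/360904) + 170383/360625 = 1/554637362478656 + 170383/360625 = 163779510799308849/346648351549160000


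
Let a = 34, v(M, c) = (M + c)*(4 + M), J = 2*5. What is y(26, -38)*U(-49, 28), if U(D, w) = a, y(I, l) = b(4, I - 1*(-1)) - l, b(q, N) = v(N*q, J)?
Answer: 450636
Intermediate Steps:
J = 10
v(M, c) = (4 + M)*(M + c)
b(q, N) = 40 + N²*q² + 14*N*q (b(q, N) = (N*q)² + 4*(N*q) + 4*10 + (N*q)*10 = N²*q² + 4*N*q + 40 + 10*N*q = 40 + N²*q² + 14*N*q)
y(I, l) = 96 - l + 16*(1 + I)² + 56*I (y(I, l) = (40 + (I - 1*(-1))²*4² + 14*(I - 1*(-1))*4) - l = (40 + (I + 1)²*16 + 14*(I + 1)*4) - l = (40 + (1 + I)²*16 + 14*(1 + I)*4) - l = (40 + 16*(1 + I)² + (56 + 56*I)) - l = (96 + 16*(1 + I)² + 56*I) - l = 96 - l + 16*(1 + I)² + 56*I)
U(D, w) = 34
y(26, -38)*U(-49, 28) = (112 - 1*(-38) + 16*26² + 88*26)*34 = (112 + 38 + 16*676 + 2288)*34 = (112 + 38 + 10816 + 2288)*34 = 13254*34 = 450636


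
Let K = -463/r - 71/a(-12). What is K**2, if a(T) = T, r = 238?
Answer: 32160241/2039184 ≈ 15.771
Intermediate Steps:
K = 5671/1428 (K = -463/238 - 71/(-12) = -463*1/238 - 71*(-1/12) = -463/238 + 71/12 = 5671/1428 ≈ 3.9713)
K**2 = (5671/1428)**2 = 32160241/2039184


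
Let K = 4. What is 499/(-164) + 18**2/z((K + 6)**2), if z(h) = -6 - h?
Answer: -53015/8692 ≈ -6.0993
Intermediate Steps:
499/(-164) + 18**2/z((K + 6)**2) = 499/(-164) + 18**2/(-6 - (4 + 6)**2) = 499*(-1/164) + 324/(-6 - 1*10**2) = -499/164 + 324/(-6 - 1*100) = -499/164 + 324/(-6 - 100) = -499/164 + 324/(-106) = -499/164 + 324*(-1/106) = -499/164 - 162/53 = -53015/8692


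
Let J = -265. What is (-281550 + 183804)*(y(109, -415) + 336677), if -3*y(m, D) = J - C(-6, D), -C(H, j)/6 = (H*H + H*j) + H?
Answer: -32424824432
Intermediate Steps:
C(H, j) = -6*H - 6*H² - 6*H*j (C(H, j) = -6*((H*H + H*j) + H) = -6*((H² + H*j) + H) = -6*(H + H² + H*j) = -6*H - 6*H² - 6*H*j)
y(m, D) = 85/3 + 12*D (y(m, D) = -(-265 - (-6)*(-6)*(1 - 6 + D))/3 = -(-265 - (-6)*(-6)*(-5 + D))/3 = -(-265 - (-180 + 36*D))/3 = -(-265 + (180 - 36*D))/3 = -(-85 - 36*D)/3 = 85/3 + 12*D)
(-281550 + 183804)*(y(109, -415) + 336677) = (-281550 + 183804)*((85/3 + 12*(-415)) + 336677) = -97746*((85/3 - 4980) + 336677) = -97746*(-14855/3 + 336677) = -97746*995176/3 = -32424824432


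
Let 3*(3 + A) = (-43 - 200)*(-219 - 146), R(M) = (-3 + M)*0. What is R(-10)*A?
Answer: 0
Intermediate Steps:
R(M) = 0
A = 29562 (A = -3 + ((-43 - 200)*(-219 - 146))/3 = -3 + (-243*(-365))/3 = -3 + (⅓)*88695 = -3 + 29565 = 29562)
R(-10)*A = 0*29562 = 0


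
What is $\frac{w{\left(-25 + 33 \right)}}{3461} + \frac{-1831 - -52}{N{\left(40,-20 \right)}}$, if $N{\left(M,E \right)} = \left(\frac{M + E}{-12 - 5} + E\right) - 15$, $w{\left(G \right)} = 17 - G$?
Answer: $\frac{34892186}{709505} \approx 49.178$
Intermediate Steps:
$N{\left(M,E \right)} = -15 - \frac{M}{17} + \frac{16 E}{17}$ ($N{\left(M,E \right)} = \left(\frac{E + M}{-17} + E\right) - 15 = \left(\left(E + M\right) \left(- \frac{1}{17}\right) + E\right) - 15 = \left(\left(- \frac{E}{17} - \frac{M}{17}\right) + E\right) - 15 = \left(- \frac{M}{17} + \frac{16 E}{17}\right) - 15 = -15 - \frac{M}{17} + \frac{16 E}{17}$)
$\frac{w{\left(-25 + 33 \right)}}{3461} + \frac{-1831 - -52}{N{\left(40,-20 \right)}} = \frac{17 - \left(-25 + 33\right)}{3461} + \frac{-1831 - -52}{-15 - \frac{40}{17} + \frac{16}{17} \left(-20\right)} = \left(17 - 8\right) \frac{1}{3461} + \frac{-1831 + 52}{-15 - \frac{40}{17} - \frac{320}{17}} = \left(17 - 8\right) \frac{1}{3461} - \frac{1779}{- \frac{615}{17}} = 9 \cdot \frac{1}{3461} - - \frac{10081}{205} = \frac{9}{3461} + \frac{10081}{205} = \frac{34892186}{709505}$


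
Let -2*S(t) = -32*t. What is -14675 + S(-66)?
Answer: -15731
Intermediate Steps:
S(t) = 16*t (S(t) = -(-16)*t = 16*t)
-14675 + S(-66) = -14675 + 16*(-66) = -14675 - 1056 = -15731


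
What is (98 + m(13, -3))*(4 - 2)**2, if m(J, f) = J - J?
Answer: 392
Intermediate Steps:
m(J, f) = 0
(98 + m(13, -3))*(4 - 2)**2 = (98 + 0)*(4 - 2)**2 = 98*2**2 = 98*4 = 392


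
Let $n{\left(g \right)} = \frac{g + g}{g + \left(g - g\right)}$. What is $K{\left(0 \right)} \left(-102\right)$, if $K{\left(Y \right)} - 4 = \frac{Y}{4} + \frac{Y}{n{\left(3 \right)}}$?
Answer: $-408$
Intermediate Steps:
$n{\left(g \right)} = 2$ ($n{\left(g \right)} = \frac{2 g}{g + 0} = \frac{2 g}{g} = 2$)
$K{\left(Y \right)} = 4 + \frac{3 Y}{4}$ ($K{\left(Y \right)} = 4 + \left(\frac{Y}{4} + \frac{Y}{2}\right) = 4 + \frac{3 Y}{4}$)
$K{\left(0 \right)} \left(-102\right) = \left(4 + \frac{3}{4} \cdot 0\right) \left(-102\right) = \left(4 + 0\right) \left(-102\right) = 4 \left(-102\right) = -408$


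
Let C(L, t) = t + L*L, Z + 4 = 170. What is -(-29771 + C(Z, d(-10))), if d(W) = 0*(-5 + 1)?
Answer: 2215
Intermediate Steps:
Z = 166 (Z = -4 + 170 = 166)
d(W) = 0 (d(W) = 0*(-4) = 0)
C(L, t) = t + L**2
-(-29771 + C(Z, d(-10))) = -(-29771 + (0 + 166**2)) = -(-29771 + (0 + 27556)) = -(-29771 + 27556) = -1*(-2215) = 2215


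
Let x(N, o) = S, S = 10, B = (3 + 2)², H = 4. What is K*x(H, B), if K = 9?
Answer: 90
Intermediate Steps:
B = 25 (B = 5² = 25)
x(N, o) = 10
K*x(H, B) = 9*10 = 90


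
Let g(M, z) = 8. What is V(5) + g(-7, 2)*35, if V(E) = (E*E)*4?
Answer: 380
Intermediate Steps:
V(E) = 4*E**2 (V(E) = E**2*4 = 4*E**2)
V(5) + g(-7, 2)*35 = 4*5**2 + 8*35 = 4*25 + 280 = 100 + 280 = 380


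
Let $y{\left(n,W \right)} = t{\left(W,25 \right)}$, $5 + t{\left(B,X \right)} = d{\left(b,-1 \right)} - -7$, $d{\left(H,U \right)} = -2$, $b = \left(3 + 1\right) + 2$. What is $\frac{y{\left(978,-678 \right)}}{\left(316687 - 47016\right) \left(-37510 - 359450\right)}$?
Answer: $0$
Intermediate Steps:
$b = 6$ ($b = 4 + 2 = 6$)
$t{\left(B,X \right)} = 0$ ($t{\left(B,X \right)} = -5 - -5 = -5 + \left(-2 + 7\right) = -5 + 5 = 0$)
$y{\left(n,W \right)} = 0$
$\frac{y{\left(978,-678 \right)}}{\left(316687 - 47016\right) \left(-37510 - 359450\right)} = \frac{0}{\left(316687 - 47016\right) \left(-37510 - 359450\right)} = \frac{0}{269671 \left(-396960\right)} = \frac{0}{-107048600160} = 0 \left(- \frac{1}{107048600160}\right) = 0$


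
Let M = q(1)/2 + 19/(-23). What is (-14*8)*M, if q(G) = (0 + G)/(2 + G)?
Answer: 5096/69 ≈ 73.855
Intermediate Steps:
q(G) = G/(2 + G)
M = -91/138 (M = (1/(2 + 1))/2 + 19/(-23) = (1/3)*(½) + 19*(-1/23) = (1*(⅓))*(½) - 19/23 = (⅓)*(½) - 19/23 = ⅙ - 19/23 = -91/138 ≈ -0.65942)
(-14*8)*M = -14*8*(-91/138) = -112*(-91/138) = 5096/69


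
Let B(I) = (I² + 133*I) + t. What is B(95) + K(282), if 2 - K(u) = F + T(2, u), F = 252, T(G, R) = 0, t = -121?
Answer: 21289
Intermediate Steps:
B(I) = -121 + I² + 133*I (B(I) = (I² + 133*I) - 121 = -121 + I² + 133*I)
K(u) = -250 (K(u) = 2 - (252 + 0) = 2 - 1*252 = 2 - 252 = -250)
B(95) + K(282) = (-121 + 95² + 133*95) - 250 = (-121 + 9025 + 12635) - 250 = 21539 - 250 = 21289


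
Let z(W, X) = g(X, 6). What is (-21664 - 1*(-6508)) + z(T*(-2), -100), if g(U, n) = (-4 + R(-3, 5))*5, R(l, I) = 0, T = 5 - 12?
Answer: -15176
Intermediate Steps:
T = -7
g(U, n) = -20 (g(U, n) = (-4 + 0)*5 = -4*5 = -20)
z(W, X) = -20
(-21664 - 1*(-6508)) + z(T*(-2), -100) = (-21664 - 1*(-6508)) - 20 = (-21664 + 6508) - 20 = -15156 - 20 = -15176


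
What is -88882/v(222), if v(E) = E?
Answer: -44441/111 ≈ -400.37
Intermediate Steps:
-88882/v(222) = -88882/222 = -88882*1/222 = -44441/111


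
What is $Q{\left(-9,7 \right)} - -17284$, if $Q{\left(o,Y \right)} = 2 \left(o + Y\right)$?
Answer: $17280$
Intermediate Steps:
$Q{\left(o,Y \right)} = 2 Y + 2 o$ ($Q{\left(o,Y \right)} = 2 \left(Y + o\right) = 2 Y + 2 o$)
$Q{\left(-9,7 \right)} - -17284 = \left(2 \cdot 7 + 2 \left(-9\right)\right) - -17284 = \left(14 - 18\right) + 17284 = -4 + 17284 = 17280$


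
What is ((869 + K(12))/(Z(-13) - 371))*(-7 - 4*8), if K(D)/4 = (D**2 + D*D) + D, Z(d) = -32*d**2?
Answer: 80691/5779 ≈ 13.963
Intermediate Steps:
K(D) = 4*D + 8*D**2 (K(D) = 4*((D**2 + D*D) + D) = 4*((D**2 + D**2) + D) = 4*(2*D**2 + D) = 4*(D + 2*D**2) = 4*D + 8*D**2)
((869 + K(12))/(Z(-13) - 371))*(-7 - 4*8) = ((869 + 4*12*(1 + 2*12))/(-32*(-13)**2 - 371))*(-7 - 4*8) = ((869 + 4*12*(1 + 24))/(-32*169 - 371))*(-7 - 32) = ((869 + 4*12*25)/(-5408 - 371))*(-39) = ((869 + 1200)/(-5779))*(-39) = (2069*(-1/5779))*(-39) = -2069/5779*(-39) = 80691/5779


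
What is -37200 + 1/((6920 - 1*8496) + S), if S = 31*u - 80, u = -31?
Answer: -97352401/2617 ≈ -37200.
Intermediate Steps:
S = -1041 (S = 31*(-31) - 80 = -961 - 80 = -1041)
-37200 + 1/((6920 - 1*8496) + S) = -37200 + 1/((6920 - 1*8496) - 1041) = -37200 + 1/((6920 - 8496) - 1041) = -37200 + 1/(-1576 - 1041) = -37200 + 1/(-2617) = -37200 - 1/2617 = -97352401/2617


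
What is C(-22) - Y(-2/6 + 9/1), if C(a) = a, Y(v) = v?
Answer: -92/3 ≈ -30.667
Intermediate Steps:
C(-22) - Y(-2/6 + 9/1) = -22 - (-2/6 + 9/1) = -22 - (-2*⅙ + 9*1) = -22 - (-⅓ + 9) = -22 - 1*26/3 = -22 - 26/3 = -92/3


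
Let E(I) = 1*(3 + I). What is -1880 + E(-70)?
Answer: -1947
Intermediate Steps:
E(I) = 3 + I
-1880 + E(-70) = -1880 + (3 - 70) = -1880 - 67 = -1947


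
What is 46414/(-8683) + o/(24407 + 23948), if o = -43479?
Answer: -137993533/22098235 ≈ -6.2446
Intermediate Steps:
46414/(-8683) + o/(24407 + 23948) = 46414/(-8683) - 43479/(24407 + 23948) = 46414*(-1/8683) - 43479/48355 = -46414/8683 - 43479*1/48355 = -46414/8683 - 43479/48355 = -137993533/22098235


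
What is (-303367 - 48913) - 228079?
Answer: -580359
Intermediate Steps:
(-303367 - 48913) - 228079 = -352280 - 228079 = -580359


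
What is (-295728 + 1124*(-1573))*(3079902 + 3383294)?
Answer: -13338614640880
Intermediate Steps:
(-295728 + 1124*(-1573))*(3079902 + 3383294) = (-295728 - 1768052)*6463196 = -2063780*6463196 = -13338614640880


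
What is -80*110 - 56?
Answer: -8856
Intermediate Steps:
-80*110 - 56 = -8800 - 56 = -8856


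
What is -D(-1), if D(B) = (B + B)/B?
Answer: -2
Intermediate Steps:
D(B) = 2 (D(B) = (2*B)/B = 2)
-D(-1) = -1*2 = -2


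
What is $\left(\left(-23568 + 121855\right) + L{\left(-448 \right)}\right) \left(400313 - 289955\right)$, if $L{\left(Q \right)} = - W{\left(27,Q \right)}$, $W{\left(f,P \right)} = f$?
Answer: $10843777080$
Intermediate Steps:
$L{\left(Q \right)} = -27$ ($L{\left(Q \right)} = \left(-1\right) 27 = -27$)
$\left(\left(-23568 + 121855\right) + L{\left(-448 \right)}\right) \left(400313 - 289955\right) = \left(\left(-23568 + 121855\right) - 27\right) \left(400313 - 289955\right) = \left(98287 - 27\right) 110358 = 98260 \cdot 110358 = 10843777080$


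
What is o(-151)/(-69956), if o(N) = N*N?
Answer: -22801/69956 ≈ -0.32593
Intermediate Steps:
o(N) = N²
o(-151)/(-69956) = (-151)²/(-69956) = 22801*(-1/69956) = -22801/69956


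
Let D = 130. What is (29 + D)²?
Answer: 25281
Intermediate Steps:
(29 + D)² = (29 + 130)² = 159² = 25281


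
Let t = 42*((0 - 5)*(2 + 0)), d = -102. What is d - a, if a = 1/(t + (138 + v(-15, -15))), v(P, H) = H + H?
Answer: -31823/312 ≈ -102.00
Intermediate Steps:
v(P, H) = 2*H
t = -420 (t = 42*(-5*2) = 42*(-10) = -420)
a = -1/312 (a = 1/(-420 + (138 + 2*(-15))) = 1/(-420 + (138 - 30)) = 1/(-420 + 108) = 1/(-312) = -1/312 ≈ -0.0032051)
d - a = -102 - 1*(-1/312) = -102 + 1/312 = -31823/312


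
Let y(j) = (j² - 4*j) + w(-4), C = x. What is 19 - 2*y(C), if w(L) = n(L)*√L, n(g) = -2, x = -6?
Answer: -101 + 8*I ≈ -101.0 + 8.0*I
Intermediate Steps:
C = -6
w(L) = -2*√L
y(j) = j² - 4*I - 4*j (y(j) = (j² - 4*j) - 4*I = j² - 4*I - 4*j)
19 - 2*y(C) = 19 - 2*((-6)² - 4*I - 4*(-6)) = 19 - 2*(36 - 4*I + 24) = 19 - 2*(60 - 4*I) = 19 + (-120 + 8*I) = -101 + 8*I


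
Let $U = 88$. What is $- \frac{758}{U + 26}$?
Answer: $- \frac{379}{57} \approx -6.6491$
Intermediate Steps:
$- \frac{758}{U + 26} = - \frac{758}{88 + 26} = - \frac{758}{114} = \left(-758\right) \frac{1}{114} = - \frac{379}{57}$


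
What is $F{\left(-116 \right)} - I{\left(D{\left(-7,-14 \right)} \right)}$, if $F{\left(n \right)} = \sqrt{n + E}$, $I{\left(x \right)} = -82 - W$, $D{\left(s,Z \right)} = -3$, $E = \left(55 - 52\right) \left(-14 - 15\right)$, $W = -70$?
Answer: $12 + i \sqrt{203} \approx 12.0 + 14.248 i$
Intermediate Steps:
$E = -87$ ($E = 3 \left(-29\right) = -87$)
$I{\left(x \right)} = -12$ ($I{\left(x \right)} = -82 - -70 = -82 + 70 = -12$)
$F{\left(n \right)} = \sqrt{-87 + n}$ ($F{\left(n \right)} = \sqrt{n - 87} = \sqrt{-87 + n}$)
$F{\left(-116 \right)} - I{\left(D{\left(-7,-14 \right)} \right)} = \sqrt{-87 - 116} - -12 = \sqrt{-203} + 12 = i \sqrt{203} + 12 = 12 + i \sqrt{203}$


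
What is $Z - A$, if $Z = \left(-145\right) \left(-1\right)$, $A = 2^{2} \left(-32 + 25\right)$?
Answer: $173$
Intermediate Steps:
$A = -28$ ($A = 4 \left(-7\right) = -28$)
$Z = 145$
$Z - A = 145 - -28 = 145 + 28 = 173$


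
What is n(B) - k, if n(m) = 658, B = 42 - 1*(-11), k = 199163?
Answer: -198505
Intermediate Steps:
B = 53 (B = 42 + 11 = 53)
n(B) - k = 658 - 1*199163 = 658 - 199163 = -198505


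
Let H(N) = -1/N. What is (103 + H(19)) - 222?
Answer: -2262/19 ≈ -119.05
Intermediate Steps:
(103 + H(19)) - 222 = (103 - 1/19) - 222 = 1956/19 - 222 = -2262/19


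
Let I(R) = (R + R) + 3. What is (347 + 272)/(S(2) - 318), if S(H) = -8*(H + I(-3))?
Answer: -619/310 ≈ -1.9968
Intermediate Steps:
I(R) = 3 + 2*R (I(R) = 2*R + 3 = 3 + 2*R)
S(H) = 24 - 8*H (S(H) = -8*(H + (3 + 2*(-3))) = -8*(H + (3 - 6)) = -8*(H - 3) = -8*(-3 + H) = 24 - 8*H)
(347 + 272)/(S(2) - 318) = (347 + 272)/((24 - 8*2) - 318) = 619/((24 - 16) - 318) = 619/(8 - 318) = 619/(-310) = 619*(-1/310) = -619/310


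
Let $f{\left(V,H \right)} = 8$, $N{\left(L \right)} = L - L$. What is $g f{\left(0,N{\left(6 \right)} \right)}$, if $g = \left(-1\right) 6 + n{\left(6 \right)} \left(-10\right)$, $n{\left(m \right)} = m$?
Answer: $-528$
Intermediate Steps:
$N{\left(L \right)} = 0$
$g = -66$ ($g = \left(-1\right) 6 + 6 \left(-10\right) = -6 - 60 = -66$)
$g f{\left(0,N{\left(6 \right)} \right)} = \left(-66\right) 8 = -528$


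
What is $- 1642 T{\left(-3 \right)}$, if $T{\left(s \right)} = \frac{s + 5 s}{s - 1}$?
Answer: $-7389$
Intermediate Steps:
$T{\left(s \right)} = \frac{6 s}{-1 + s}$
$- 1642 T{\left(-3 \right)} = - 1642 \cdot 6 \left(-3\right) \frac{1}{-1 - 3} = - 1642 \cdot 6 \left(-3\right) \frac{1}{-4} = - 1642 \cdot 6 \left(-3\right) \left(- \frac{1}{4}\right) = \left(-1642\right) \frac{9}{2} = -7389$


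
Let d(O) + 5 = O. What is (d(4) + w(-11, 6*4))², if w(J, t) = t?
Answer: 529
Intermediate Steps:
d(O) = -5 + O
(d(4) + w(-11, 6*4))² = ((-5 + 4) + 6*4)² = (-1 + 24)² = 23² = 529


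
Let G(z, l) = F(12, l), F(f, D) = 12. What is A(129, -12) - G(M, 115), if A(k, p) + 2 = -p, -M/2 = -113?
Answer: -2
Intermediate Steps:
M = 226 (M = -2*(-113) = 226)
A(k, p) = -2 - p
G(z, l) = 12
A(129, -12) - G(M, 115) = (-2 - 1*(-12)) - 1*12 = (-2 + 12) - 12 = 10 - 12 = -2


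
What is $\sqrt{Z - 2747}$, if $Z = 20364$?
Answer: $\sqrt{17617} \approx 132.73$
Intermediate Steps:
$\sqrt{Z - 2747} = \sqrt{20364 - 2747} = \sqrt{17617}$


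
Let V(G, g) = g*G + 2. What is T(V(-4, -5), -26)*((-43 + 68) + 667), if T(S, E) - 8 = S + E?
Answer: 2768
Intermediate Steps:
V(G, g) = 2 + G*g (V(G, g) = G*g + 2 = 2 + G*g)
T(S, E) = 8 + E + S (T(S, E) = 8 + (S + E) = 8 + (E + S) = 8 + E + S)
T(V(-4, -5), -26)*((-43 + 68) + 667) = (8 - 26 + (2 - 4*(-5)))*((-43 + 68) + 667) = (8 - 26 + (2 + 20))*(25 + 667) = (8 - 26 + 22)*692 = 4*692 = 2768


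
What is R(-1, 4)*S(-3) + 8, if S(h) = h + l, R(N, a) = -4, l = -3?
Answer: 32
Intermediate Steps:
S(h) = -3 + h (S(h) = h - 3 = -3 + h)
R(-1, 4)*S(-3) + 8 = -4*(-3 - 3) + 8 = -4*(-6) + 8 = 24 + 8 = 32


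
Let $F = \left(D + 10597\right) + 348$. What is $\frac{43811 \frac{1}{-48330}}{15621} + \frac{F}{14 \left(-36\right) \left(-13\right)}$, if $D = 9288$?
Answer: $\frac{848604328501}{274806506520} \approx 3.088$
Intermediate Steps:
$F = 20233$ ($F = \left(9288 + 10597\right) + 348 = 19885 + 348 = 20233$)
$\frac{43811 \frac{1}{-48330}}{15621} + \frac{F}{14 \left(-36\right) \left(-13\right)} = \frac{43811 \frac{1}{-48330}}{15621} + \frac{20233}{14 \left(-36\right) \left(-13\right)} = 43811 \left(- \frac{1}{48330}\right) \frac{1}{15621} + \frac{20233}{\left(-504\right) \left(-13\right)} = \left(- \frac{43811}{48330}\right) \frac{1}{15621} + \frac{20233}{6552} = - \frac{43811}{754962930} + 20233 \cdot \frac{1}{6552} = - \frac{43811}{754962930} + \frac{20233}{6552} = \frac{848604328501}{274806506520}$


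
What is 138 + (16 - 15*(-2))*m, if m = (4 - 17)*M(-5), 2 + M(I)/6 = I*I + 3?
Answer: -93150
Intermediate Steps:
M(I) = 6 + 6*I² (M(I) = -12 + 6*(I*I + 3) = -12 + 6*(I² + 3) = -12 + 6*(3 + I²) = -12 + (18 + 6*I²) = 6 + 6*I²)
m = -2028 (m = (4 - 17)*(6 + 6*(-5)²) = -13*(6 + 6*25) = -13*(6 + 150) = -13*156 = -2028)
138 + (16 - 15*(-2))*m = 138 + (16 - 15*(-2))*(-2028) = 138 + (16 + 30)*(-2028) = 138 + 46*(-2028) = 138 - 93288 = -93150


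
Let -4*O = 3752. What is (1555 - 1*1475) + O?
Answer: -858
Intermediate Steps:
O = -938 (O = -1/4*3752 = -938)
(1555 - 1*1475) + O = (1555 - 1*1475) - 938 = (1555 - 1475) - 938 = 80 - 938 = -858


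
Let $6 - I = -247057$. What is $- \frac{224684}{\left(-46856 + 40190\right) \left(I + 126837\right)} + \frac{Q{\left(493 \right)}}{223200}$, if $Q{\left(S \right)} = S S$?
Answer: $\frac{1009716176869}{927179272800} \approx 1.089$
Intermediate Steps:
$I = 247063$ ($I = 6 - -247057 = 6 + 247057 = 247063$)
$Q{\left(S \right)} = S^{2}$
$- \frac{224684}{\left(-46856 + 40190\right) \left(I + 126837\right)} + \frac{Q{\left(493 \right)}}{223200} = - \frac{224684}{\left(-46856 + 40190\right) \left(247063 + 126837\right)} + \frac{493^{2}}{223200} = - \frac{224684}{\left(-6666\right) 373900} + 243049 \cdot \frac{1}{223200} = - \frac{224684}{-2492417400} + \frac{243049}{223200} = \left(-224684\right) \left(- \frac{1}{2492417400}\right) + \frac{243049}{223200} = \frac{56171}{623104350} + \frac{243049}{223200} = \frac{1009716176869}{927179272800}$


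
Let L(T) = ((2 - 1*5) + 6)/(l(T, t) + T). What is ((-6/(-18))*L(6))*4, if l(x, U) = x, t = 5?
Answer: 1/3 ≈ 0.33333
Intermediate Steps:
L(T) = 3/(2*T) (L(T) = ((2 - 1*5) + 6)/(T + T) = ((2 - 5) + 6)/((2*T)) = (-3 + 6)*(1/(2*T)) = 3*(1/(2*T)) = 3/(2*T))
((-6/(-18))*L(6))*4 = ((-6/(-18))*((3/2)/6))*4 = ((-6*(-1/18))*((3/2)*(1/6)))*4 = ((1/3)*(1/4))*4 = (1/12)*4 = 1/3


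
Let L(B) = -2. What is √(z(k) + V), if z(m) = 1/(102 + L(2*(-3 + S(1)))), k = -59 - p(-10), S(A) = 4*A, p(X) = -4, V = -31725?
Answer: 11*I*√26219/10 ≈ 178.11*I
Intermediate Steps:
k = -55 (k = -59 - 1*(-4) = -59 + 4 = -55)
z(m) = 1/100 (z(m) = 1/(102 - 2) = 1/100)
√(z(k) + V) = √(1/100 - 31725) = √(-3172499/100) = 11*I*√26219/10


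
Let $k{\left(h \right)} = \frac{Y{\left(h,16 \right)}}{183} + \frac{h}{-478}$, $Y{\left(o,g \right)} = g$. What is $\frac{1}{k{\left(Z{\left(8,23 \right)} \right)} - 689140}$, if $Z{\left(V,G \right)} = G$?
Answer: $- \frac{87474}{60281828921} \approx -1.4511 \cdot 10^{-6}$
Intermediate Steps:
$k{\left(h \right)} = \frac{16}{183} - \frac{h}{478}$ ($k{\left(h \right)} = \frac{16}{183} + \frac{h}{-478} = 16 \cdot \frac{1}{183} + h \left(- \frac{1}{478}\right) = \frac{16}{183} - \frac{h}{478}$)
$\frac{1}{k{\left(Z{\left(8,23 \right)} \right)} - 689140} = \frac{1}{\left(\frac{16}{183} - \frac{23}{478}\right) - 689140} = \frac{1}{\frac{3439}{87474} - 689140} = \frac{1}{- \frac{60281828921}{87474}} = - \frac{87474}{60281828921}$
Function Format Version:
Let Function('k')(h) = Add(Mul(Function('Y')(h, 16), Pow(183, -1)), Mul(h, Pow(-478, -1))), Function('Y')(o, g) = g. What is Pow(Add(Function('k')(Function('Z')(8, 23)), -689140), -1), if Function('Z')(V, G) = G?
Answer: Rational(-87474, 60281828921) ≈ -1.4511e-6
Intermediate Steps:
Function('k')(h) = Add(Rational(16, 183), Mul(Rational(-1, 478), h)) (Function('k')(h) = Add(Mul(16, Pow(183, -1)), Mul(h, Pow(-478, -1))) = Add(Mul(16, Rational(1, 183)), Mul(h, Rational(-1, 478))) = Add(Rational(16, 183), Mul(Rational(-1, 478), h)))
Pow(Add(Function('k')(Function('Z')(8, 23)), -689140), -1) = Pow(Add(Add(Rational(16, 183), Mul(Rational(-1, 478), 23)), -689140), -1) = Pow(Add(Add(Rational(16, 183), Rational(-23, 478)), -689140), -1) = Pow(Add(Rational(3439, 87474), -689140), -1) = Pow(Rational(-60281828921, 87474), -1) = Rational(-87474, 60281828921)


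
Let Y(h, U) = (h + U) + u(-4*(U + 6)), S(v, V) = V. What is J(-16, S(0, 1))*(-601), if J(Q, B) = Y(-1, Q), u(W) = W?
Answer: -13823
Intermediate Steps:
Y(h, U) = -24 + h - 3*U (Y(h, U) = (h + U) - 4*(U + 6) = (U + h) - 4*(6 + U) = (U + h) + (-24 - 4*U) = -24 + h - 3*U)
J(Q, B) = -25 - 3*Q (J(Q, B) = -24 - 1 - 3*Q = -25 - 3*Q)
J(-16, S(0, 1))*(-601) = (-25 - 3*(-16))*(-601) = (-25 + 48)*(-601) = 23*(-601) = -13823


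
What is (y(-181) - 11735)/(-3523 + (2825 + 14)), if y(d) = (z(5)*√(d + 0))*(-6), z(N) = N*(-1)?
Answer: 11735/684 - 5*I*√181/114 ≈ 17.156 - 0.59007*I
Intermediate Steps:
z(N) = -N
y(d) = 30*√d (y(d) = ((-1*5)*√(d + 0))*(-6) = -5*√d*(-6) = 30*√d)
(y(-181) - 11735)/(-3523 + (2825 + 14)) = (30*√(-181) - 11735)/(-3523 + (2825 + 14)) = (30*(I*√181) - 11735)/(-3523 + 2839) = (30*I*√181 - 11735)/(-684) = (-11735 + 30*I*√181)*(-1/684) = 11735/684 - 5*I*√181/114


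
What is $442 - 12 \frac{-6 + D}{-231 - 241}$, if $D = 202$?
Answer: $\frac{26372}{59} \approx 446.98$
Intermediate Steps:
$442 - 12 \frac{-6 + D}{-231 - 241} = 442 - 12 \frac{-6 + 202}{-231 - 241} = 442 - 12 \frac{196}{-472} = 442 - 12 \cdot 196 \left(- \frac{1}{472}\right) = 442 - - \frac{294}{59} = 442 + \frac{294}{59} = \frac{26372}{59}$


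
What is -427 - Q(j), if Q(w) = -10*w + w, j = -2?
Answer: -445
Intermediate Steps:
Q(w) = -9*w
-427 - Q(j) = -427 - (-9)*(-2) = -427 - 1*18 = -427 - 18 = -445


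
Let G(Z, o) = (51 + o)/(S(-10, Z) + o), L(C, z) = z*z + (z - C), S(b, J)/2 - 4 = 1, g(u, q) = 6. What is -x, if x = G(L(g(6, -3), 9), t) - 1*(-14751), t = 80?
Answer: -1327721/90 ≈ -14752.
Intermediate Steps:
S(b, J) = 10 (S(b, J) = 8 + 2*1 = 8 + 2 = 10)
L(C, z) = z + z² - C (L(C, z) = z² + (z - C) = z + z² - C)
G(Z, o) = (51 + o)/(10 + o)
x = 1327721/90 (x = (51 + 80)/(10 + 80) - 1*(-14751) = 131/90 + 14751 = 1327721/90 ≈ 14752.)
-x = -1*1327721/90 = -1327721/90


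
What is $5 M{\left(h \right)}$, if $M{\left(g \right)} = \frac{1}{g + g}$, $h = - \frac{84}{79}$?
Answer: $- \frac{395}{168} \approx -2.3512$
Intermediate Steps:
$h = - \frac{84}{79}$ ($h = \left(-84\right) \frac{1}{79} = - \frac{84}{79} \approx -1.0633$)
$M{\left(g \right)} = \frac{1}{2 g}$
$5 M{\left(h \right)} = 5 \frac{1}{2 \left(- \frac{84}{79}\right)} = 5 \cdot \frac{1}{2} \left(- \frac{79}{84}\right) = 5 \left(- \frac{79}{168}\right) = - \frac{395}{168}$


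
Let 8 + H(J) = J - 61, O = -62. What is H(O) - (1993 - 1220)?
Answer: -904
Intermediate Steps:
H(J) = -69 + J (H(J) = -8 + (J - 61) = -8 + (-61 + J) = -69 + J)
H(O) - (1993 - 1220) = (-69 - 62) - (1993 - 1220) = -131 - 1*773 = -131 - 773 = -904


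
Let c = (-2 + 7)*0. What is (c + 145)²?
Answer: 21025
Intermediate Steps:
c = 0 (c = 5*0 = 0)
(c + 145)² = (0 + 145)² = 145² = 21025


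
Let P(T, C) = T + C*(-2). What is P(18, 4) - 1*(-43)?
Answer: 53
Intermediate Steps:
P(T, C) = T - 2*C
P(18, 4) - 1*(-43) = (18 - 2*4) - 1*(-43) = (18 - 8) + 43 = 10 + 43 = 53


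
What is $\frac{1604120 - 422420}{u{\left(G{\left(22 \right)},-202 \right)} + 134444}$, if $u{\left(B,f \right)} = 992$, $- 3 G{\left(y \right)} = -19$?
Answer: $\frac{295425}{33859} \approx 8.7252$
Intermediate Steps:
$G{\left(y \right)} = \frac{19}{3}$ ($G{\left(y \right)} = \left(- \frac{1}{3}\right) \left(-19\right) = \frac{19}{3}$)
$\frac{1604120 - 422420}{u{\left(G{\left(22 \right)},-202 \right)} + 134444} = \frac{1604120 - 422420}{992 + 134444} = \frac{1181700}{135436} = 1181700 \cdot \frac{1}{135436} = \frac{295425}{33859}$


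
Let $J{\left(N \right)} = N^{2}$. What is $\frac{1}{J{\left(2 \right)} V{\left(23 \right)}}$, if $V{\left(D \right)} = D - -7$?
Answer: $\frac{1}{120} \approx 0.0083333$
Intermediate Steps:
$V{\left(D \right)} = 7 + D$ ($V{\left(D \right)} = D + 7 = 7 + D$)
$\frac{1}{J{\left(2 \right)} V{\left(23 \right)}} = \frac{1}{2^{2} \left(7 + 23\right)} = \frac{1}{4 \cdot 30} = \frac{1}{120}$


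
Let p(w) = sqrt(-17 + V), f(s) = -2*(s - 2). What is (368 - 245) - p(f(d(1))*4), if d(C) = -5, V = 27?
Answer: 123 - sqrt(10) ≈ 119.84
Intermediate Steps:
f(s) = 4 - 2*s (f(s) = -2*(-2 + s) = 4 - 2*s)
p(w) = sqrt(10) (p(w) = sqrt(-17 + 27) = sqrt(10))
(368 - 245) - p(f(d(1))*4) = (368 - 245) - sqrt(10) = 123 - sqrt(10)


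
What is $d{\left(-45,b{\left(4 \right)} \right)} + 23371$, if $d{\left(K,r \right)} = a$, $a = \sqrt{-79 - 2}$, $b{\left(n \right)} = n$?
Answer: $23371 + 9 i \approx 23371.0 + 9.0 i$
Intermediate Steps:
$a = 9 i$ ($a = \sqrt{-81} = 9 i \approx 9.0 i$)
$d{\left(K,r \right)} = 9 i$
$d{\left(-45,b{\left(4 \right)} \right)} + 23371 = 9 i + 23371 = 23371 + 9 i$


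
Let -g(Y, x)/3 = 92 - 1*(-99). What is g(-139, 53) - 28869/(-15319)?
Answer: -8748918/15319 ≈ -571.12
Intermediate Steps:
g(Y, x) = -573 (g(Y, x) = -3*(92 - 1*(-99)) = -3*(92 + 99) = -3*191 = -573)
g(-139, 53) - 28869/(-15319) = -573 - 28869/(-15319) = -573 - 28869*(-1)/15319 = -573 - 1*(-28869/15319) = -573 + 28869/15319 = -8748918/15319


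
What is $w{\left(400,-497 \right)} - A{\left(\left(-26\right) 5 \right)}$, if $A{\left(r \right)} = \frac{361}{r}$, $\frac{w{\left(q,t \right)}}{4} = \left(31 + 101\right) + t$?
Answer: $- \frac{189439}{130} \approx -1457.2$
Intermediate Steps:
$w{\left(q,t \right)} = 528 + 4 t$ ($w{\left(q,t \right)} = 4 \left(\left(31 + 101\right) + t\right) = 4 \left(132 + t\right) = 528 + 4 t$)
$w{\left(400,-497 \right)} - A{\left(\left(-26\right) 5 \right)} = \left(528 + 4 \left(-497\right)\right) - \frac{361}{\left(-26\right) 5} = \left(528 - 1988\right) - \frac{361}{-130} = -1460 - 361 \left(- \frac{1}{130}\right) = -1460 - - \frac{361}{130} = -1460 + \frac{361}{130} = - \frac{189439}{130}$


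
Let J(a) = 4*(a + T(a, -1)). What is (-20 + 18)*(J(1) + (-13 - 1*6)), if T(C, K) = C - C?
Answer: 30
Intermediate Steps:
T(C, K) = 0
J(a) = 4*a (J(a) = 4*(a + 0) = 4*a)
(-20 + 18)*(J(1) + (-13 - 1*6)) = (-20 + 18)*(4*1 + (-13 - 1*6)) = -2*(4 + (-13 - 6)) = -2*(4 - 19) = -2*(-15) = 30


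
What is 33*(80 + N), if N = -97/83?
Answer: 215919/83 ≈ 2601.4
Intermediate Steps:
N = -97/83 (N = -97*1/83 = -97/83 ≈ -1.1687)
33*(80 + N) = 33*(80 - 97/83) = 33*(6543/83) = 215919/83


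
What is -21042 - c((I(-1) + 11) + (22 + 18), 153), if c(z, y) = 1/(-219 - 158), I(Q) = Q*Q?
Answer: -7932833/377 ≈ -21042.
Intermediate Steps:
I(Q) = Q²
c(z, y) = -1/377 (c(z, y) = 1/(-377) = -1/377)
-21042 - c((I(-1) + 11) + (22 + 18), 153) = -21042 - 1*(-1/377) = -21042 + 1/377 = -7932833/377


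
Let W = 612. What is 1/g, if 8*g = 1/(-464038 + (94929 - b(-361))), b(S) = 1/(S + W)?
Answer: -741170880/251 ≈ -2.9529e+6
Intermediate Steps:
b(S) = 1/(612 + S) (b(S) = 1/(S + 612) = 1/(612 + S))
g = -251/741170880 (g = 1/(8*(-464038 + (94929 - 1/(612 - 361)))) = 1/(8*(-464038 + (94929 - 1/251))) = 1/(8*(-464038 + 23827178/251)) = 1/(8*(-92646360/251)) = (1/8)*(-251/92646360) = -251/741170880 ≈ -3.3865e-7)
1/g = 1/(-251/741170880) = -741170880/251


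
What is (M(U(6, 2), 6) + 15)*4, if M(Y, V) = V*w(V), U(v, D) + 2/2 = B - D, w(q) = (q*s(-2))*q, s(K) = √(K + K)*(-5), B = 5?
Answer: 60 - 8640*I ≈ 60.0 - 8640.0*I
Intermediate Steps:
s(K) = -5*√2*√K (s(K) = √(2*K)*(-5) = (√2*√K)*(-5) = -5*√2*√K)
w(q) = -10*I*q² (w(q) = (q*(-5*√2*√(-2)))*q = (q*(-5*√2*I*√2))*q = (q*(-10*I))*q = (-10*I*q)*q = -10*I*q²)
U(v, D) = 4 - D (U(v, D) = -1 + (5 - D) = 4 - D)
M(Y, V) = -10*I*V³ (M(Y, V) = V*(-10*I*V²) = -10*I*V³)
(M(U(6, 2), 6) + 15)*4 = (-10*I*6³ + 15)*4 = (-10*I*216 + 15)*4 = (-2160*I + 15)*4 = (15 - 2160*I)*4 = 60 - 8640*I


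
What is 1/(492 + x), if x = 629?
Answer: 1/1121 ≈ 0.00089206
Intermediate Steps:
1/(492 + x) = 1/(492 + 629) = 1/1121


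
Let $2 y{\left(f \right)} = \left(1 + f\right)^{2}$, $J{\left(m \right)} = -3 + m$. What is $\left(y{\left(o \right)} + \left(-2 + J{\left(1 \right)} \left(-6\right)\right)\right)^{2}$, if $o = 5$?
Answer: $784$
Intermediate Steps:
$y{\left(f \right)} = \frac{\left(1 + f\right)^{2}}{2}$
$\left(y{\left(o \right)} + \left(-2 + J{\left(1 \right)} \left(-6\right)\right)\right)^{2} = \left(\frac{\left(1 + 5\right)^{2}}{2} - \left(2 - \left(-3 + 1\right) \left(-6\right)\right)\right)^{2} = \left(\frac{6^{2}}{2} - -10\right)^{2} = \left(\frac{1}{2} \cdot 36 + \left(-2 + 12\right)\right)^{2} = \left(18 + 10\right)^{2} = 28^{2} = 784$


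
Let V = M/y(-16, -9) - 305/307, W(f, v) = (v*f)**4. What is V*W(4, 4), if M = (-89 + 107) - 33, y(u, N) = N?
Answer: 40632320/921 ≈ 44118.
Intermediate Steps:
W(f, v) = f**4*v**4 (W(f, v) = (f*v)**4 = f**4*v**4)
M = -15 (M = 18 - 33 = -15)
V = 620/921 (V = -15/(-9) - 305/307 = -15*(-1/9) - 305*1/307 = 5/3 - 305/307 = 620/921 ≈ 0.67318)
V*W(4, 4) = 620*(4**4*4**4)/921 = 620*(256*256)/921 = (620/921)*65536 = 40632320/921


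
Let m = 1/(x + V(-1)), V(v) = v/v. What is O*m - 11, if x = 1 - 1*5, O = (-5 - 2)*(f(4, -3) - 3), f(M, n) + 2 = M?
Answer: -40/3 ≈ -13.333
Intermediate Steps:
f(M, n) = -2 + M
V(v) = 1
O = 7 (O = (-5 - 2)*((-2 + 4) - 3) = -7*(2 - 3) = -7*(-1) = 7)
x = -4 (x = 1 - 5 = -4)
m = -1/3 (m = 1/(-4 + 1) = 1/(-3) = -1/3 ≈ -0.33333)
O*m - 11 = 7*(-1/3) - 11 = -7/3 - 11 = -40/3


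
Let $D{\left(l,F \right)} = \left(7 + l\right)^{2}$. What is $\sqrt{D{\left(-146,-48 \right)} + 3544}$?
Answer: $\sqrt{22865} \approx 151.21$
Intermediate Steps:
$\sqrt{D{\left(-146,-48 \right)} + 3544} = \sqrt{\left(7 - 146\right)^{2} + 3544} = \sqrt{\left(-139\right)^{2} + 3544} = \sqrt{19321 + 3544} = \sqrt{22865}$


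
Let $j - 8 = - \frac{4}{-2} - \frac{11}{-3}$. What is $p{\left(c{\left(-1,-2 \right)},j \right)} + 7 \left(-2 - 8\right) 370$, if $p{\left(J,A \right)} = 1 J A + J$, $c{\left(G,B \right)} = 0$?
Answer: $-25900$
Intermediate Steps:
$j = \frac{41}{3}$ ($j = 8 - \left(-2 - \frac{11}{3}\right) = 8 - - \frac{17}{3} = 8 + \left(2 + \frac{11}{3}\right) = 8 + \frac{17}{3} = \frac{41}{3} \approx 13.667$)
$p{\left(J,A \right)} = J + A J$ ($p{\left(J,A \right)} = J A + J = A J + J = J + A J$)
$p{\left(c{\left(-1,-2 \right)},j \right)} + 7 \left(-2 - 8\right) 370 = 0 \left(1 + \frac{41}{3}\right) + 7 \left(-2 - 8\right) 370 = 0 \cdot \frac{44}{3} + 7 \left(-10\right) 370 = 0 - 25900 = -25900$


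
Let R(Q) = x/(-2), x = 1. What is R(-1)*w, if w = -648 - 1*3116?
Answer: 1882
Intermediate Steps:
w = -3764 (w = -648 - 3116 = -3764)
R(Q) = -½ (R(Q) = 1/(-2) = 1*(-½) = -½)
R(-1)*w = -½*(-3764) = 1882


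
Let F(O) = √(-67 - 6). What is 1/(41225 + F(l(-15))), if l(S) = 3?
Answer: 41225/1699500698 - I*√73/1699500698 ≈ 2.4257e-5 - 5.0274e-9*I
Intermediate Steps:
F(O) = I*√73 (F(O) = √(-73) = I*√73)
1/(41225 + F(l(-15))) = 1/(41225 + I*√73)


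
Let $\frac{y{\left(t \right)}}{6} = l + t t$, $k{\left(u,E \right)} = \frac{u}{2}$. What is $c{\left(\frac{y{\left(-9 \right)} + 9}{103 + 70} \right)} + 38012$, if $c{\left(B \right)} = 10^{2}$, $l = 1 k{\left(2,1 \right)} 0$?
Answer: $38112$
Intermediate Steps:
$k{\left(u,E \right)} = \frac{u}{2}$ ($k{\left(u,E \right)} = u \frac{1}{2} = \frac{u}{2}$)
$l = 0$ ($l = 1 \cdot \frac{1}{2} \cdot 2 \cdot 0 = 1 \cdot 1 \cdot 0 = 1 \cdot 0 = 0$)
$y{\left(t \right)} = 6 t^{2}$ ($y{\left(t \right)} = 6 \left(0 + t t\right) = 6 \left(0 + t^{2}\right) = 6 t^{2}$)
$c{\left(B \right)} = 100$
$c{\left(\frac{y{\left(-9 \right)} + 9}{103 + 70} \right)} + 38012 = 100 + 38012 = 38112$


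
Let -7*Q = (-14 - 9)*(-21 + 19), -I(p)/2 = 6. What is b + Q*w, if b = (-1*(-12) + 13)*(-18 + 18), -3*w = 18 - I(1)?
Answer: 460/7 ≈ 65.714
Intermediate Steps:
I(p) = -12 (I(p) = -2*6 = -12)
w = -10 (w = -(18 - 1*(-12))/3 = -(18 + 12)/3 = -⅓*30 = -10)
b = 0 (b = (12 + 13)*0 = 25*0 = 0)
Q = -46/7 (Q = -(-14 - 9)*(-21 + 19)/7 = -(-23)*(-2)/7 = -⅐*46 = -46/7 ≈ -6.5714)
b + Q*w = 0 - 46/7*(-10) = 0 + 460/7 = 460/7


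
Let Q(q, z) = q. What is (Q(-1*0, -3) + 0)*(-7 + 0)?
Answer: 0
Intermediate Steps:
(Q(-1*0, -3) + 0)*(-7 + 0) = (-1*0 + 0)*(-7 + 0) = (0 + 0)*(-7) = 0*(-7) = 0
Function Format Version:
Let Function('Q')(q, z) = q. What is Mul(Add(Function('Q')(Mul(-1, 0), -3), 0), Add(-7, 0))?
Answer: 0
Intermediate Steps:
Mul(Add(Function('Q')(Mul(-1, 0), -3), 0), Add(-7, 0)) = Mul(Add(Mul(-1, 0), 0), Add(-7, 0)) = Mul(Add(0, 0), -7) = Mul(0, -7) = 0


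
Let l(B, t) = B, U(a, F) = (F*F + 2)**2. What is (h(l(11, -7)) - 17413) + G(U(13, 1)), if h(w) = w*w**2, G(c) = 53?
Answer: -16029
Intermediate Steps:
U(a, F) = (2 + F**2)**2 (U(a, F) = (F**2 + 2)**2 = (2 + F**2)**2)
h(w) = w**3
(h(l(11, -7)) - 17413) + G(U(13, 1)) = (11**3 - 17413) + 53 = (1331 - 17413) + 53 = -16082 + 53 = -16029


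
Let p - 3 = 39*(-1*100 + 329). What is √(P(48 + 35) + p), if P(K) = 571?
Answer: √9505 ≈ 97.494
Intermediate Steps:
p = 8934 (p = 3 + 39*(-1*100 + 329) = 3 + 39*(-100 + 329) = 3 + 39*229 = 3 + 8931 = 8934)
√(P(48 + 35) + p) = √(571 + 8934) = √9505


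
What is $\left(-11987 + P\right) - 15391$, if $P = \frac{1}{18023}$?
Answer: $- \frac{493433693}{18023} \approx -27378.0$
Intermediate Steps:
$P = \frac{1}{18023} \approx 5.5485 \cdot 10^{-5}$
$\left(-11987 + P\right) - 15391 = \left(-11987 + \frac{1}{18023}\right) - 15391 = - \frac{216041700}{18023} - 15391 = - \frac{493433693}{18023}$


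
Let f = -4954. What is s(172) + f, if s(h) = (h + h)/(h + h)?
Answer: -4953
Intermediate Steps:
s(h) = 1 (s(h) = (2*h)/((2*h)) = (2*h)*(1/(2*h)) = 1)
s(172) + f = 1 - 4954 = -4953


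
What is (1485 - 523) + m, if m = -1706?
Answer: -744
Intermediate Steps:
(1485 - 523) + m = (1485 - 523) - 1706 = 962 - 1706 = -744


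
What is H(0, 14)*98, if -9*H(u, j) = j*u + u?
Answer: 0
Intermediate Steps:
H(u, j) = -u/9 - j*u/9 (H(u, j) = -(j*u + u)/9 = -(u + j*u)/9 = -u/9 - j*u/9)
H(0, 14)*98 = -1/9*0*(1 + 14)*98 = -1/9*0*15*98 = 0*98 = 0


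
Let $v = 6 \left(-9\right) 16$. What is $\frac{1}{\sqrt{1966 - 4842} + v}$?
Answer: $- \frac{216}{187343} - \frac{i \sqrt{719}}{374686} \approx -0.001153 - 7.1564 \cdot 10^{-5} i$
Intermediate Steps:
$v = -864$ ($v = \left(-54\right) 16 = -864$)
$\frac{1}{\sqrt{1966 - 4842} + v} = \frac{1}{\sqrt{1966 - 4842} - 864} = \frac{1}{\sqrt{-2876} - 864} = \frac{1}{2 i \sqrt{719} - 864} = \frac{1}{-864 + 2 i \sqrt{719}}$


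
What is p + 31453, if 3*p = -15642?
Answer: 26239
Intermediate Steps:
p = -5214 (p = (⅓)*(-15642) = -5214)
p + 31453 = -5214 + 31453 = 26239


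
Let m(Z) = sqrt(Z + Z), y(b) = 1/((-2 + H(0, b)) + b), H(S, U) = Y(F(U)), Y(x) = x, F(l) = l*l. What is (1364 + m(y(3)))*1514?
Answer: 2065096 + 1514*sqrt(5)/5 ≈ 2.0658e+6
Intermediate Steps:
F(l) = l**2
H(S, U) = U**2
y(b) = 1/(-2 + b + b**2) (y(b) = 1/((-2 + b**2) + b) = 1/(-2 + b + b**2))
m(Z) = sqrt(2)*sqrt(Z) (m(Z) = sqrt(2*Z) = sqrt(2)*sqrt(Z))
(1364 + m(y(3)))*1514 = (1364 + sqrt(2)*sqrt(1/(-2 + 3 + 3**2)))*1514 = (1364 + sqrt(2)*sqrt(1/(-2 + 3 + 9)))*1514 = (1364 + sqrt(2)*sqrt(1/10))*1514 = (1364 + sqrt(2)*(sqrt(10)/10))*1514 = (1364 + sqrt(5)/5)*1514 = 2065096 + 1514*sqrt(5)/5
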